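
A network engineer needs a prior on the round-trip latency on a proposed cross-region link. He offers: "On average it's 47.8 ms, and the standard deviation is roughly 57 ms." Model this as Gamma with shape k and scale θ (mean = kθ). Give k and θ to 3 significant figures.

k ≈ 0.703, θ ≈ 68

For Gamma(k, scale θ): mean = kθ, variance = kθ², so CV = 1/√k.
CV = SD/mean = 57/47.8 = 1.192, hence k = 1/CV² = 0.703.
Then θ = mean/k = 47.8/0.703 = 68.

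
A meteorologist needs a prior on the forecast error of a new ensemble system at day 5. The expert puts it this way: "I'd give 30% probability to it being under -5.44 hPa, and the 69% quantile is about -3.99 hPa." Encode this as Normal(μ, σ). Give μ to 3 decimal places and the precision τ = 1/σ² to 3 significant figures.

For Normal(μ,σ), the p-quantile is μ + z_p·σ. Here z_{0.3} = -0.5244, z_{0.69} = 0.4959.
So -5.44 = μ − 0.5244σ and -3.99 = μ + 0.4959σ.
Subtracting: σ = (-3.99 − -5.44)/(0.4959 − (-0.5244)) = 1.421.
Then μ = -5.44 − (-0.5244)·1.421 = -4.695.
Precision τ = 1/σ² = 1/1.421² = 0.495.

μ = -4.695, τ = 0.495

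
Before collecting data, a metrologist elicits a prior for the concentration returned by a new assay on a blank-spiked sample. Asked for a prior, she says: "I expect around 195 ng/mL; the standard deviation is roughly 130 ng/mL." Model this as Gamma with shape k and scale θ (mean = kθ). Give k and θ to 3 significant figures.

k ≈ 2.25, θ ≈ 86.7

For Gamma(k, scale θ): mean = kθ, variance = kθ², so CV = 1/√k.
CV = SD/mean = 130/195 = 0.6667, hence k = 1/CV² = 2.25.
Then θ = mean/k = 195/2.25 = 86.7.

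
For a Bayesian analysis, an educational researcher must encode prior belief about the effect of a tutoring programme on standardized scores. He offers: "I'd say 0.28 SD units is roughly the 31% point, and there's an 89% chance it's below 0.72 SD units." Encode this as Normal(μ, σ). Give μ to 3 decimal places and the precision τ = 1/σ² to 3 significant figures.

μ = 0.407, τ = 15.3

For Normal(μ,σ), the p-quantile is μ + z_p·σ. Here z_{0.31} = -0.4959, z_{0.89} = 1.227.
So 0.28 = μ − 0.4959σ and 0.72 = μ + 1.227σ.
Subtracting: σ = (0.72 − 0.28)/(1.227 − (-0.4959)) = 0.255.
Then μ = 0.28 − (-0.4959)·0.255 = 0.407.
Precision τ = 1/σ² = 1/0.2555² = 15.3.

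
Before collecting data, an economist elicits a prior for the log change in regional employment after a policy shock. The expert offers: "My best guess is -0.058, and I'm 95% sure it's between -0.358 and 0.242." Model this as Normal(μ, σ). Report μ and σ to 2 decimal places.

μ = -0.06, σ = 0.15

A symmetric 95% interval runs μ ± z·σ with z = 1.96.
Half-width = 0.3, so σ = 0.3/1.96 = 0.15.
μ is the stated best guess, -0.06.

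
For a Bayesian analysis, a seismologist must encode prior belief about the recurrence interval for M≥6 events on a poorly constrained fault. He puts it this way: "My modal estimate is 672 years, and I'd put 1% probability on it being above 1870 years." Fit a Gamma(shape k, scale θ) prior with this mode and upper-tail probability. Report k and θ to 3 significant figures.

Gamma(k,θ) with k>1 has mode (k−1)θ, so θ = 672/(k−1).
Need P(X < 1870) = 0.99 with θ tied to k this way. Start at k = 2, θ = 672: P(X<1870) ≈ 0.766.
Too low — raise k to concentrate. Iterating converges to k ≈ 5.37.
Then θ = 672/(5.37−1) ≈ 154.

k ≈ 5.37, θ ≈ 154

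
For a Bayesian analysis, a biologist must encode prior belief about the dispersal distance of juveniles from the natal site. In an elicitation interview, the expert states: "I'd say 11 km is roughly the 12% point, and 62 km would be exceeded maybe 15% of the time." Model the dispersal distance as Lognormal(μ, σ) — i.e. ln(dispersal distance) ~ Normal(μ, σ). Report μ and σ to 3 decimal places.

μ ≈ 3.317, σ ≈ 0.782

If T ~ Lognormal(μ,σ) then ln T ~ Normal(μ,σ), so the p-quantile of ln T is μ + z_p·σ.
ln(11) = 2.398 and ln(62) = 4.127; z_{0.12} = -1.175, z_{0.85} = 1.036.
σ = (4.127 − 2.398)/(1.036 − (-1.175)) = 0.782.
μ = 2.398 − (-1.175)·0.782 = 3.317.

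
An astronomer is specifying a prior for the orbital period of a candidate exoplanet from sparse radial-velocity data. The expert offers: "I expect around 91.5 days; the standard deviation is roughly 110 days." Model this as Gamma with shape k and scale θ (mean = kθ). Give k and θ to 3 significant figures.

For Gamma(k, scale θ): mean = kθ, variance = kθ², so CV = 1/√k.
CV = SD/mean = 110/91.5 = 1.202, hence k = 1/CV² = 0.692.
Then θ = mean/k = 91.5/0.692 = 132.

k ≈ 0.692, θ ≈ 132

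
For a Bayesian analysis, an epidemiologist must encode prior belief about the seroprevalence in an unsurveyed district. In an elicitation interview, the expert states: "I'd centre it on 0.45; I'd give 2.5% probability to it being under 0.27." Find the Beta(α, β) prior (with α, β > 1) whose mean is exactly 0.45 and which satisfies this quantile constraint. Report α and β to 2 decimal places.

α ≈ 12.03, β ≈ 14.70

With mean 0.45 fixed, write α = 0.45s, β = 0.55s where s = α+β.
Need P(θ < 0.27) = 0.025 under Beta(0.45s, 0.55s). Normal approximation: (q−m)/√(m(1−m)/s) ≈ z_{0.025} = -1.96, so s ≈ 0.45·0.55·(-1.96)²/(0.27−0.45)² = 29.3.
At s = 29.3: P(θ<0.27) ≈ 0.020. Adjusting to match 0.025 gives s ≈ 26.74.
So α = 0.45·26.74 ≈ 12.03, β = 0.55·26.74 ≈ 14.70.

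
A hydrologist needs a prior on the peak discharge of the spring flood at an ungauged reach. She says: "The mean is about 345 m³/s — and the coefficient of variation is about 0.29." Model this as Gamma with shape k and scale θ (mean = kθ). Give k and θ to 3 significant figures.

k ≈ 11.9, θ ≈ 29

For Gamma(k, scale θ): mean = kθ, variance = kθ², so CV = 1/√k.
CV = 0.29, hence k = 1/CV² = 11.9.
Then θ = mean/k = 345/11.9 = 29.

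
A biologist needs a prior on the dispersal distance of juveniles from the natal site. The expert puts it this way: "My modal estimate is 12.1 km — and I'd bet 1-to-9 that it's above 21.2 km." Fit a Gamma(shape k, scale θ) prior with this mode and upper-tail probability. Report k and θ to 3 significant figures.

k ≈ 7.04, θ ≈ 2

Gamma(k,θ) with k>1 has mode (k−1)θ, so θ = 12.1/(k−1).
Need P(X < 21.2) = 0.9 with θ tied to k this way. Start at k = 2, θ = 12.1: P(X<21.2) ≈ 0.523.
Too low — raise k to concentrate. Iterating converges to k ≈ 7.04.
Then θ = 12.1/(7.04−1) ≈ 2.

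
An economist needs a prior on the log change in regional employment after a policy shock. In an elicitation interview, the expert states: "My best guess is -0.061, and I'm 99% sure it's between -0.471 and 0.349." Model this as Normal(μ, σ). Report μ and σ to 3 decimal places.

A symmetric 99% interval runs μ ± z·σ with z = 2.576.
Half-width = 0.41, so σ = 0.41/2.576 = 0.159.
μ is the stated best guess, -0.061.

μ = -0.061, σ = 0.159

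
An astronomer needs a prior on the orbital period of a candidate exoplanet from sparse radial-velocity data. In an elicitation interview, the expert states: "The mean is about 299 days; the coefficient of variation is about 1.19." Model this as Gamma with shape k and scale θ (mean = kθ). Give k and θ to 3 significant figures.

k ≈ 0.706, θ ≈ 423

For Gamma(k, scale θ): mean = kθ, variance = kθ², so CV = 1/√k.
CV = 1.19, hence k = 1/CV² = 0.706.
Then θ = mean/k = 299/0.706 = 423.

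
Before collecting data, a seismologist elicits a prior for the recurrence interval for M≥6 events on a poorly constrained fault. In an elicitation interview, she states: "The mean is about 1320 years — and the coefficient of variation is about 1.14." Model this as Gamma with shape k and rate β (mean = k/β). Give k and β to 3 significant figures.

For Gamma(k, rate β): mean = k/β, variance = k/β², so CV = 1/√k.
CV = 1.14, hence k = 1/CV² = 0.769.
Then β = k/mean = 0.769/1320 = 0.000583.

k ≈ 0.769, β ≈ 0.000583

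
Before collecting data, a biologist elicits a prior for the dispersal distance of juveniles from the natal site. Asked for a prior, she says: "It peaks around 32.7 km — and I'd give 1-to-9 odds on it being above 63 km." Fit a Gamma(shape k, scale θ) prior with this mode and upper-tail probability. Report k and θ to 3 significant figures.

Gamma(k,θ) with k>1 has mode (k−1)θ, so θ = 32.7/(k−1).
Need P(X < 63) = 0.9 with θ tied to k this way. Start at k = 2, θ = 32.7: P(X<63) ≈ 0.574.
Too low — raise k to concentrate. Iterating converges to k ≈ 5.45.
Then θ = 32.7/(5.45−1) ≈ 7.35.

k ≈ 5.45, θ ≈ 7.35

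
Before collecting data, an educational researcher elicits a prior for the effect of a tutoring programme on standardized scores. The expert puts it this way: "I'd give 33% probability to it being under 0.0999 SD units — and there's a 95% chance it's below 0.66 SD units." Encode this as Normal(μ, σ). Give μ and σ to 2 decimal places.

For Normal(μ,σ), the p-quantile is μ + z_p·σ. Here z_{0.33} = -0.4399, z_{0.95} = 1.645.
So 0.0999 = μ − 0.4399σ and 0.66 = μ + 1.645σ.
Subtracting: σ = (0.66 − 0.0999)/(1.645 − (-0.4399)) = 0.27.
Then μ = 0.0999 − (-0.4399)·0.27 = 0.22.

μ = 0.22, σ = 0.27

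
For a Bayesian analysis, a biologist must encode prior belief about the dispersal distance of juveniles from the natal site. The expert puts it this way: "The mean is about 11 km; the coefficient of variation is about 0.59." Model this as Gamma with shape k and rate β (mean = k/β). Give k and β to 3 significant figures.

For Gamma(k, rate β): mean = k/β, variance = k/β², so CV = 1/√k.
CV = 0.59, hence k = 1/CV² = 2.87.
Then β = k/mean = 2.87/11 = 0.261.

k ≈ 2.87, β ≈ 0.261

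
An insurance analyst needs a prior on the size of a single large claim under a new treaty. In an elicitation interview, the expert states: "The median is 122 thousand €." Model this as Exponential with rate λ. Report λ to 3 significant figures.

Exponential median = ln 2 / λ, so λ = ln 2 / 122.0 = 0.00568.

λ ≈ 0.00568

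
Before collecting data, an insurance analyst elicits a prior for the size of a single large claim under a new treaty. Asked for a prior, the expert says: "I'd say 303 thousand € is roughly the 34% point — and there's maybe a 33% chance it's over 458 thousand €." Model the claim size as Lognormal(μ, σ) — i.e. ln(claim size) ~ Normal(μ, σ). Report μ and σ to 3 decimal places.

If T ~ Lognormal(μ,σ) then ln T ~ Normal(μ,σ), so the p-quantile of ln T is μ + z_p·σ.
ln(303) = 5.714 and ln(458) = 6.127; z_{0.34} = -0.4125, z_{0.67} = 0.4399.
σ = (6.127 − 5.714)/(0.4399 − (-0.4125)) = 0.485.
μ = 5.714 − (-0.4125)·0.485 = 5.914.

μ ≈ 5.914, σ ≈ 0.485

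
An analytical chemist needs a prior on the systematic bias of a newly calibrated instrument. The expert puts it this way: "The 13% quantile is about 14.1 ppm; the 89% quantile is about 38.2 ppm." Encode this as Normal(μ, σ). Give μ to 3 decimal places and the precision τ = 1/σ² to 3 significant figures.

μ = 25.637, τ = 0.00953

The p-quantile of Normal(μ,σ) is μ + z_p·σ, with z_{0.13} = -1.126 and z_{0.89} = 1.227.
Eliminate σ: μ = (z₂·x₁ − z₁·x₂)/(z₂ − z₁) = (1.227·14.1 − (-1.126)·38.2)/2.353 = 25.637.
Then σ = (x₂ − x₁)/(z₂ − z₁) = (38.2 − 14.1)/2.353 = 10.243.
Precision τ = 1/σ² = 1/10.24² = 0.00953.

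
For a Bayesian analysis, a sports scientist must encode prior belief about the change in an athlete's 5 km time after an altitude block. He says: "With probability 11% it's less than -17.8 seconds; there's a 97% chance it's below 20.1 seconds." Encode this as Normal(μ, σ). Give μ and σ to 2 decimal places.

μ = -2.84, σ = 12.20

For Normal(μ,σ), the p-quantile is μ + z_p·σ. Here z_{0.11} = -1.227, z_{0.97} = 1.881.
So -17.8 = μ − 1.227σ and 20.1 = μ + 1.881σ.
Subtracting: σ = (20.1 − -17.8)/(1.881 − (-1.227)) = 12.20.
Then μ = -17.8 − (-1.227)·12.20 = -2.84.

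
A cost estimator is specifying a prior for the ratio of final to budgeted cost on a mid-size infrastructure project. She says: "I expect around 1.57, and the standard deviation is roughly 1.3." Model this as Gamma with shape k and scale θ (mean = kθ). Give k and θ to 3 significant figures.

k ≈ 1.46, θ ≈ 1.08

For Gamma(k, scale θ): mean = kθ, variance = kθ², so CV = 1/√k.
CV = SD/mean = 1.3/1.57 = 0.828, hence k = 1/CV² = 1.46.
Then θ = mean/k = 1.57/1.46 = 1.08.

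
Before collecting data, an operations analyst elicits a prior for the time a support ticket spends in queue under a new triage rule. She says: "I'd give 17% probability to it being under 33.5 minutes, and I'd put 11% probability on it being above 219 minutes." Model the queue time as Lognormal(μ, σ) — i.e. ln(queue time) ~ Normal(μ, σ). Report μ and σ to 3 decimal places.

If T ~ Lognormal(μ,σ) then ln T ~ Normal(μ,σ), so the p-quantile of ln T is μ + z_p·σ.
ln(33.5) = 3.512 and ln(219) = 5.389; z_{0.17} = -0.9542, z_{0.89} = 1.227.
σ = (5.389 − 3.512)/(1.227 − (-0.9542)) = 0.861.
μ = 3.512 − (-0.9542)·0.861 = 4.333.

μ ≈ 4.333, σ ≈ 0.861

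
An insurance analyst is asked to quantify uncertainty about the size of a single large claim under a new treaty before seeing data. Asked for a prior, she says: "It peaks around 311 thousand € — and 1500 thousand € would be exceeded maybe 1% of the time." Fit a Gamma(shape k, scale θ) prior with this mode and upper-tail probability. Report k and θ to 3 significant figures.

k ≈ 2.6, θ ≈ 194

Gamma(k,θ) with k>1 has mode (k−1)θ, so θ = 311/(k−1).
Need P(X < 1500) = 0.99 with θ tied to k this way. Start at k = 2, θ = 311: P(X<1500) ≈ 0.953.
Too low — raise k to concentrate. Iterating converges to k ≈ 2.6.
Then θ = 311/(2.6−1) ≈ 194.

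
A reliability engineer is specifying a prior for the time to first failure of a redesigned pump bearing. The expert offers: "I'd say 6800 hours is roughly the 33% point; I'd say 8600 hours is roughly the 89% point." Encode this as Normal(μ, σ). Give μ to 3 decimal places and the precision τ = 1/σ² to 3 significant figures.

The p-quantile of Normal(μ,σ) is μ + z_p·σ, with z_{0.33} = -0.4399 and z_{0.89} = 1.227.
Eliminate σ: μ = (z₂·x₁ − z₁·x₂)/(z₂ − z₁) = (1.227·6800 − (-0.4399)·8600)/1.666 = 7275.170.
Then σ = (x₂ − x₁)/(z₂ − z₁) = (8600 − 6800)/1.666 = 1080.146.
Precision τ = 1/σ² = 1/1080² = 8.57e-07.

μ = 7275.170, τ = 8.57e-07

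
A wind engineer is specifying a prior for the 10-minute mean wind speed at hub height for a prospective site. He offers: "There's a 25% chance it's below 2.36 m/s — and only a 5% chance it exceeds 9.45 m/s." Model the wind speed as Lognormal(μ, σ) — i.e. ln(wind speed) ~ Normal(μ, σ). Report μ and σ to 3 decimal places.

If T ~ Lognormal(μ,σ) then ln T ~ Normal(μ,σ), so the p-quantile of ln T is μ + z_p·σ.
ln(2.36) = 0.8587 and ln(9.45) = 2.246; z_{0.25} = -0.6745, z_{0.95} = 1.645.
σ = (2.246 − 0.8587)/(1.645 − (-0.6745)) = 0.598.
μ = 0.8587 − (-0.6745)·0.598 = 1.262.

μ ≈ 1.262, σ ≈ 0.598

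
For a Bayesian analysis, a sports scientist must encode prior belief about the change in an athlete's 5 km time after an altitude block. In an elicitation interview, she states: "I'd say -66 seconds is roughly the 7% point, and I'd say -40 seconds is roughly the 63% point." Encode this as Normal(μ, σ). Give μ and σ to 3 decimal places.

The p-quantile of Normal(μ,σ) is μ + z_p·σ, with z_{0.07} = -1.476 and z_{0.63} = 0.3319.
Eliminate σ: μ = (z₂·x₁ − z₁·x₂)/(z₂ − z₁) = (0.3319·-66 − (-1.476)·-40)/1.808 = -44.773.
Then σ = (x₂ − x₁)/(z₂ − z₁) = (-40 − -66)/1.808 = 14.383.

μ = -44.773, σ = 14.383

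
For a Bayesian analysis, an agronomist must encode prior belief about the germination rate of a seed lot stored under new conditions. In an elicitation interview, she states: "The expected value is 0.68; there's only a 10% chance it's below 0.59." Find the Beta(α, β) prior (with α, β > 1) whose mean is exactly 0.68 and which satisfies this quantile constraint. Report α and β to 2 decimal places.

α ≈ 30.86, β ≈ 14.52

With mean 0.68 fixed, write α = 0.68s, β = 0.32s where s = α+β.
Need P(θ < 0.59) = 0.1 under Beta(0.68s, 0.32s). Normal approximation: (q−m)/√(m(1−m)/s) ≈ z_{0.1} = -1.28, so s ≈ 0.68·0.32·(-1.28)²/(0.59−0.68)² = 44.1.
At s = 44.1: P(θ<0.59) ≈ 0.103. Adjusting to match 0.1 gives s ≈ 45.38.
So α = 0.68·45.38 ≈ 30.86, β = 0.32·45.38 ≈ 14.52.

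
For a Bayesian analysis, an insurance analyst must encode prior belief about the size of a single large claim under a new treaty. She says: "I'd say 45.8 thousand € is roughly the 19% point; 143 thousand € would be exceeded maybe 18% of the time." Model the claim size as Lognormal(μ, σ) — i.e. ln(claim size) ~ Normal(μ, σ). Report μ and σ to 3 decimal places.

μ ≈ 4.382, σ ≈ 0.635

If T ~ Lognormal(μ,σ) then ln T ~ Normal(μ,σ), so the p-quantile of ln T is μ + z_p·σ.
ln(45.8) = 3.824 and ln(143) = 4.963; z_{0.19} = -0.8779, z_{0.82} = 0.9154.
σ = (4.963 − 3.824)/(0.9154 − (-0.8779)) = 0.635.
μ = 3.824 − (-0.8779)·0.635 = 4.382.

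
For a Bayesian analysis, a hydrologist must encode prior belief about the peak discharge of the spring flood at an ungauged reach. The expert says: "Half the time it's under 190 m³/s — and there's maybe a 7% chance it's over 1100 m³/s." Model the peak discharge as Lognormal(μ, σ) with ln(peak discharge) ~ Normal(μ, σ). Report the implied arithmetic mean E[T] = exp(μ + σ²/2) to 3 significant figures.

If T ~ Lognormal(μ,σ) then ln T ~ Normal(μ,σ), so the p-quantile of ln T is μ + z_p·σ.
ln(190) = 5.247 and ln(1100) = 7.003; z_{0.5} = 0, z_{0.93} = 1.476.
σ = (7.003 − 5.247)/(1.476 − (0)) = 1.190.
μ = 5.247 − (0)·1.190 = 5.247.
E[T] = exp(μ + σ²/2) = exp(5.247 + 0.7079) = 386 m³/s.

E[T] ≈ 386 m³/s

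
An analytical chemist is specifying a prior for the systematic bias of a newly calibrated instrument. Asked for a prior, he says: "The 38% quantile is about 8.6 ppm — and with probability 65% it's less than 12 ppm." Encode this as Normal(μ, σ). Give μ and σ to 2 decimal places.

For Normal(μ,σ), the p-quantile is μ + z_p·σ. Here z_{0.38} = -0.3055, z_{0.65} = 0.3853.
So 8.6 = μ − 0.3055σ and 12 = μ + 0.3853σ.
Subtracting: σ = (12 − 8.6)/(0.3853 − (-0.3055)) = 4.92.
Then μ = 8.6 − (-0.3055)·4.92 = 10.10.

μ = 10.10, σ = 4.92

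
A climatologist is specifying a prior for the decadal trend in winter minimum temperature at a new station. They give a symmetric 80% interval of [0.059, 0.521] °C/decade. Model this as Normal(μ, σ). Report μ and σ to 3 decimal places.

μ = 0.290, σ = 0.180

A symmetric 80% interval runs μ ± z·σ with z = 1.282.
Half-width = 0.231, so σ = 0.231/1.282 = 0.180.
μ is the interval midpoint, 0.290.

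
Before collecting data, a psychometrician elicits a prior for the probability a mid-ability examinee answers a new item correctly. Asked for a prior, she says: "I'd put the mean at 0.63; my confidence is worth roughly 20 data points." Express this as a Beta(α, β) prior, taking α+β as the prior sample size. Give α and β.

α = 12.6, β = 7.4

Under the effective-sample-size interpretation, Beta(α, β) has prior mean α/(α+β) and prior sample size α+β.
So α+β = 20 and α/(α+β) = 0.63, giving α = 0.63·20 = 12.6 and β = 20 − 12.6 = 7.4.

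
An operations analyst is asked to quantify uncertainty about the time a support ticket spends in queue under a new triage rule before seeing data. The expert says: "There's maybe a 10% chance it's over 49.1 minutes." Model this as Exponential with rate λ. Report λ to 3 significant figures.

P(T > 49.1) = e^(−λ·49.1) = 0.1, so λ = −ln(0.1)/49.1 = 0.0469.

λ ≈ 0.0469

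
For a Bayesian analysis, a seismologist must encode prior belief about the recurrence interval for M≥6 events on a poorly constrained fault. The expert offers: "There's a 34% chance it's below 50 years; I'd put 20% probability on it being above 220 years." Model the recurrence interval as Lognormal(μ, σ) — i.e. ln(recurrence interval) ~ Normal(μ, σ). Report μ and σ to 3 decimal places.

If T ~ Lognormal(μ,σ) then ln T ~ Normal(μ,σ), so the p-quantile of ln T is μ + z_p·σ.
ln(50) = 3.912 and ln(220) = 5.394; z_{0.34} = -0.4125, z_{0.8} = 0.8416.
σ = (5.394 − 3.912)/(0.8416 − (-0.4125)) = 1.181.
μ = 3.912 − (-0.4125)·1.181 = 4.399.

μ ≈ 4.399, σ ≈ 1.181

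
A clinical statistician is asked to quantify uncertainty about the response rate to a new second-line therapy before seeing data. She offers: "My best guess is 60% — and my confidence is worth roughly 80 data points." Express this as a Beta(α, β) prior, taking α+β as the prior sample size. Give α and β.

Under the effective-sample-size interpretation, Beta(α, β) has prior mean α/(α+β) and prior sample size α+β.
So α+β = 80 and α/(α+β) = 0.6, giving α = 0.6·80 = 48 and β = 80 − 48 = 32.

α = 48, β = 32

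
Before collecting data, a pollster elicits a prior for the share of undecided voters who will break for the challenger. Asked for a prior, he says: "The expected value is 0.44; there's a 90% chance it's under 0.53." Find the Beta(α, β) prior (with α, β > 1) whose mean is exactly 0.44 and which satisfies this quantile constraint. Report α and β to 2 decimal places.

α ≈ 22.09, β ≈ 28.11

With mean 0.44 fixed, write α = 0.44s, β = 0.56s where s = α+β.
Need P(θ < 0.53) = 0.9 under Beta(0.44s, 0.56s). Normal approximation: (q−m)/√(m(1−m)/s) ≈ z_{0.9} = 1.28, so s ≈ 0.44·0.56·(1.28)²/(0.53−0.44)² = 50.0.
At s = 50.0: P(θ<0.53) ≈ 0.899. Adjusting to match 0.9 gives s ≈ 50.20.
So α = 0.44·50.20 ≈ 22.09, β = 0.56·50.20 ≈ 28.11.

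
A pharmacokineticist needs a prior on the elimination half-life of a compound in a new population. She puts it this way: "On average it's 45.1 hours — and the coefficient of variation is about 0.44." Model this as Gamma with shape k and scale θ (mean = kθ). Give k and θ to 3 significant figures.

For Gamma(k, scale θ): mean = kθ, variance = kθ², so CV = 1/√k.
CV = 0.44, hence k = 1/CV² = 5.17.
Then θ = mean/k = 45.1/5.17 = 8.73.

k ≈ 5.17, θ ≈ 8.73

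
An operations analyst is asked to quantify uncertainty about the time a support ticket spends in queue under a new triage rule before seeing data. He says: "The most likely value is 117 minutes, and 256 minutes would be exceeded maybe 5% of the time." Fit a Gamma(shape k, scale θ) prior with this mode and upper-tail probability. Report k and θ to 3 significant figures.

k ≈ 5.49, θ ≈ 26.1

Gamma(k,θ) with k>1 has mode (k−1)θ, so θ = 117/(k−1).
Need P(X < 256) = 0.95 with θ tied to k this way. Start at k = 2, θ = 117: P(X<256) ≈ 0.643.
Too low — raise k to concentrate. Iterating converges to k ≈ 5.49.
Then θ = 117/(5.49−1) ≈ 26.1.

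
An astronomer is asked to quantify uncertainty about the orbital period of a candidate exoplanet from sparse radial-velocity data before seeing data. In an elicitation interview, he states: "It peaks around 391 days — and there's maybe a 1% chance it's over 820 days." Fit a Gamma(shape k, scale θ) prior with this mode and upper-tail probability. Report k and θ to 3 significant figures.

Gamma(k,θ) with k>1 has mode (k−1)θ, so θ = 391/(k−1).
Need P(X < 820) = 0.99 with θ tied to k this way. Start at k = 2, θ = 391: P(X<820) ≈ 0.620.
Too low — raise k to concentrate. Iterating converges to k ≈ 9.87.
Then θ = 391/(9.87−1) ≈ 44.1.

k ≈ 9.87, θ ≈ 44.1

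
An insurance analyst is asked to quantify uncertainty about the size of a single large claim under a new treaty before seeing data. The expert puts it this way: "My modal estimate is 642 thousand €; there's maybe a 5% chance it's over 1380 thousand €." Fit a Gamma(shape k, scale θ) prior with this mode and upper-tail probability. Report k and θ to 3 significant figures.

Gamma(k,θ) with k>1 has mode (k−1)θ, so θ = 642/(k−1).
Need P(X < 1380) = 0.95 with θ tied to k this way. Start at k = 2, θ = 642: P(X<1380) ≈ 0.633.
Too low — raise k to concentrate. Iterating converges to k ≈ 5.71.
Then θ = 642/(5.71−1) ≈ 136.

k ≈ 5.71, θ ≈ 136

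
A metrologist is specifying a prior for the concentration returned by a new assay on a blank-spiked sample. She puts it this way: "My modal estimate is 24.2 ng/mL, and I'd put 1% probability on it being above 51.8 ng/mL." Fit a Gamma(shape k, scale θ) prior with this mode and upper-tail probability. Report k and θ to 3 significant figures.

Gamma(k,θ) with k>1 has mode (k−1)θ, so θ = 24.2/(k−1).
Need P(X < 51.8) = 0.99 with θ tied to k this way. Start at k = 2, θ = 24.2: P(X<51.8) ≈ 0.631.
Too low — raise k to concentrate. Iterating converges to k ≈ 9.37.
Then θ = 24.2/(9.37−1) ≈ 2.89.

k ≈ 9.37, θ ≈ 2.89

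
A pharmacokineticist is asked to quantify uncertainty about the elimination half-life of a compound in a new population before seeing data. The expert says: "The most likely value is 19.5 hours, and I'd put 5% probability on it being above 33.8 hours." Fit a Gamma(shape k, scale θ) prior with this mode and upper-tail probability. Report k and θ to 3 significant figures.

k ≈ 10.2, θ ≈ 2.11

Gamma(k,θ) with k>1 has mode (k−1)θ, so θ = 19.5/(k−1).
Need P(X < 33.8) = 0.95 with θ tied to k this way. Start at k = 2, θ = 19.5: P(X<33.8) ≈ 0.517.
Too low — raise k to concentrate. Iterating converges to k ≈ 10.2.
Then θ = 19.5/(10.2−1) ≈ 2.11.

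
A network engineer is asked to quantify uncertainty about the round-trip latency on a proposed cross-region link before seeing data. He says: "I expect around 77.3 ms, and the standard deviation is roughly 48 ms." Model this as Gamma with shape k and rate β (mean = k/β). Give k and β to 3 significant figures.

k ≈ 2.59, β ≈ 0.0336

For Gamma(k, rate β): mean = k/β, variance = k/β², so CV = 1/√k.
CV = SD/mean = 48/77.3 = 0.621, hence k = 1/CV² = 2.59.
Then β = k/mean = 2.59/77.3 = 0.0336.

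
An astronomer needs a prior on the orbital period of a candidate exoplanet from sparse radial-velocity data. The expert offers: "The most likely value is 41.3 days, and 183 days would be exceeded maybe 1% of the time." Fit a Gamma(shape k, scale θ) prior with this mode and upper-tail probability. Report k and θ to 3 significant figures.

k ≈ 2.83, θ ≈ 22.5

Gamma(k,θ) with k>1 has mode (k−1)θ, so θ = 41.3/(k−1).
Need P(X < 183) = 0.99 with θ tied to k this way. Start at k = 2, θ = 41.3: P(X<183) ≈ 0.935.
Too low — raise k to concentrate. Iterating converges to k ≈ 2.83.
Then θ = 41.3/(2.83−1) ≈ 22.5.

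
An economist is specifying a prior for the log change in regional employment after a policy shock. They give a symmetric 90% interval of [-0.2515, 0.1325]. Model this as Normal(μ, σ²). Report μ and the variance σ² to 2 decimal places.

A symmetric 90% interval runs μ ± z·σ with z = 1.645.
Half-width = 0.192, so σ = 0.192/1.645 = 0.117 and σ² = 0.01.
μ is the interval midpoint, -0.06.

μ = -0.06, σ² = 0.01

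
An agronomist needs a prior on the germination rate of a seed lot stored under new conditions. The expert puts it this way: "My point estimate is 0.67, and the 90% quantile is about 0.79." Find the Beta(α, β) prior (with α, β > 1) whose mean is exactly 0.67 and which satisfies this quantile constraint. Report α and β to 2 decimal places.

With mean 0.67 fixed, write α = 0.67s, β = 0.33s where s = α+β.
Need P(θ < 0.79) = 0.9 under Beta(0.67s, 0.33s). Normal approximation: (q−m)/√(m(1−m)/s) ≈ z_{0.9} = 1.28, so s ≈ 0.67·0.33·(1.28)²/(0.79−0.67)² = 25.2.
At s = 25.2: P(θ<0.79) ≈ 0.909. Adjusting to match 0.9 gives s ≈ 23.38.
So α = 0.67·23.38 ≈ 15.67, β = 0.33·23.38 ≈ 7.72.

α ≈ 15.67, β ≈ 7.72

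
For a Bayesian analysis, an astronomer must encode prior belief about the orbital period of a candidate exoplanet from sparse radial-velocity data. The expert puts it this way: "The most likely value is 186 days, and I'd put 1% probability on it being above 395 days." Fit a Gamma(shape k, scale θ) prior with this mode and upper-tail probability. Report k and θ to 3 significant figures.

k ≈ 9.56, θ ≈ 21.7

Gamma(k,θ) with k>1 has mode (k−1)θ, so θ = 186/(k−1).
Need P(X < 395) = 0.99 with θ tied to k this way. Start at k = 2, θ = 186: P(X<395) ≈ 0.626.
Too low — raise k to concentrate. Iterating converges to k ≈ 9.56.
Then θ = 186/(9.56−1) ≈ 21.7.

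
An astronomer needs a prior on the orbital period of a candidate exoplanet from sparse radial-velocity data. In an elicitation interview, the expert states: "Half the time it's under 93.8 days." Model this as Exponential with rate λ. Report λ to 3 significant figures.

λ ≈ 0.00739

Exponential median = ln 2 / λ, so λ = ln 2 / 93.8 = 0.00739.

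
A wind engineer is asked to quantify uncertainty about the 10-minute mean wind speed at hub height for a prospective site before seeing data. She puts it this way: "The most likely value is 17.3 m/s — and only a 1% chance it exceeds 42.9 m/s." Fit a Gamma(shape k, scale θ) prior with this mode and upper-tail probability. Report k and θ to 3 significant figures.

Gamma(k,θ) with k>1 has mode (k−1)θ, so θ = 17.3/(k−1).
Need P(X < 42.9) = 0.99 with θ tied to k this way. Start at k = 2, θ = 17.3: P(X<42.9) ≈ 0.709.
Too low — raise k to concentrate. Iterating converges to k ≈ 6.7.
Then θ = 17.3/(6.7−1) ≈ 3.03.

k ≈ 6.7, θ ≈ 3.03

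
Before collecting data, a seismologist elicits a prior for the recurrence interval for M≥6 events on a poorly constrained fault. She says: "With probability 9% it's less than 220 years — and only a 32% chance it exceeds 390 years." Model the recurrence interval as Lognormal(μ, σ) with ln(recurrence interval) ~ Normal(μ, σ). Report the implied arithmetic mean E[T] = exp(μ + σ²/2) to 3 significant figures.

E[T] ≈ 354 years

If T ~ Lognormal(μ,σ) then ln T ~ Normal(μ,σ), so the p-quantile of ln T is μ + z_p·σ.
ln(220) = 5.394 and ln(390) = 5.966; z_{0.09} = -1.341, z_{0.68} = 0.4677.
σ = (5.966 − 5.394)/(0.4677 − (-1.341)) = 0.317.
μ = 5.394 − (-1.341)·0.317 = 5.818.
E[T] = exp(μ + σ²/2) = exp(5.818 + 0.0501) = 354 years.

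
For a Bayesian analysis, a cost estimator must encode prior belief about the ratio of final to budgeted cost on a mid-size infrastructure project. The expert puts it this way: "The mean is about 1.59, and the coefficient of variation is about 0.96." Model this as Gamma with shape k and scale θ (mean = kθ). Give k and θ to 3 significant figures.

For Gamma(k, scale θ): mean = kθ, variance = kθ², so CV = 1/√k.
CV = 0.96, hence k = 1/CV² = 1.09.
Then θ = mean/k = 1.59/1.09 = 1.47.

k ≈ 1.09, θ ≈ 1.47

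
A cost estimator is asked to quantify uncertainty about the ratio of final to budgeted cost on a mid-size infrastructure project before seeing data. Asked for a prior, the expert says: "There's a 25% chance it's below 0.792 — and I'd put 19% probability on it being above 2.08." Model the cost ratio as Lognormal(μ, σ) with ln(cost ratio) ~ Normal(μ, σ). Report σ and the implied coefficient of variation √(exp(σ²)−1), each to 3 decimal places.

σ ≈ 0.622, CV ≈ 0.687

If T ~ Lognormal(μ,σ) then ln T ~ Normal(μ,σ), so the p-quantile of ln T is μ + z_p·σ.
ln(0.792) = -0.2332 and ln(2.08) = 0.7324; z_{0.25} = -0.6745, z_{0.81} = 0.8779.
σ = (0.7324 − -0.2332)/(0.8779 − (-0.6745)) = 0.622.
μ = -0.2332 − (-0.6745)·0.622 = 0.186.
CV = √(exp(σ²)−1) = √(exp(0.3869)−1) = 0.687.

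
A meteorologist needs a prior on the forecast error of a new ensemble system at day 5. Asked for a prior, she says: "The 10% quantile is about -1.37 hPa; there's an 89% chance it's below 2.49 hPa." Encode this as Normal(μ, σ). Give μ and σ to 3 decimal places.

μ = 0.602, σ = 1.539

The p-quantile of Normal(μ,σ) is μ + z_p·σ, with z_{0.1} = -1.282 and z_{0.89} = 1.227.
Eliminate σ: μ = (z₂·x₁ − z₁·x₂)/(z₂ − z₁) = (1.227·-1.37 − (-1.282)·2.49)/2.508 = 0.602.
Then σ = (x₂ − x₁)/(z₂ − z₁) = (2.49 − -1.37)/2.508 = 1.539.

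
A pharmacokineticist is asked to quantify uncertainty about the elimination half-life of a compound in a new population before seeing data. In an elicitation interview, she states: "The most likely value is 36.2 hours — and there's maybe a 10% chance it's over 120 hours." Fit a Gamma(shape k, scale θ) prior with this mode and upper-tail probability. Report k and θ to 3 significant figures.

k ≈ 2.31, θ ≈ 27.6

Gamma(k,θ) with k>1 has mode (k−1)θ, so θ = 36.2/(k−1).
Need P(X < 120) = 0.9 with θ tied to k this way. Start at k = 2, θ = 36.2: P(X<120) ≈ 0.843.
Too low — raise k to concentrate. Iterating converges to k ≈ 2.31.
Then θ = 36.2/(2.31−1) ≈ 27.6.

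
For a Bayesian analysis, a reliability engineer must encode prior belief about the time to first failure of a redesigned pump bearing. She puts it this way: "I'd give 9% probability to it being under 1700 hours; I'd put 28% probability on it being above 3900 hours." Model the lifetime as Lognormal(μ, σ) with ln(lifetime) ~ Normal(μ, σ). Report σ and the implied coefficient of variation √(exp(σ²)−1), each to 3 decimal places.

If T ~ Lognormal(μ,σ) then ln T ~ Normal(μ,σ), so the p-quantile of ln T is μ + z_p·σ.
ln(1700) = 7.438 and ln(3900) = 8.269; z_{0.09} = -1.341, z_{0.72} = 0.5828.
σ = (8.269 − 7.438)/(0.5828 − (-1.341)) = 0.432.
μ = 7.438 − (-1.341)·0.432 = 8.017.
CV = √(exp(σ²)−1) = √(exp(0.1863)−1) = 0.453.

σ ≈ 0.432, CV ≈ 0.453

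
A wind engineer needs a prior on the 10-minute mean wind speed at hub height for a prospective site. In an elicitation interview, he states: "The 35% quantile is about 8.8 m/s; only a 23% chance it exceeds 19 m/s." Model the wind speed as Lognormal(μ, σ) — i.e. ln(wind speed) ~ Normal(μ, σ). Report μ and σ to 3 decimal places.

If T ~ Lognormal(μ,σ) then ln T ~ Normal(μ,σ), so the p-quantile of ln T is μ + z_p·σ.
ln(8.8) = 2.175 and ln(19) = 2.944; z_{0.35} = -0.3853, z_{0.77} = 0.7388.
σ = (2.944 − 2.175)/(0.7388 − (-0.3853)) = 0.685.
μ = 2.175 − (-0.3853)·0.685 = 2.439.

μ ≈ 2.439, σ ≈ 0.685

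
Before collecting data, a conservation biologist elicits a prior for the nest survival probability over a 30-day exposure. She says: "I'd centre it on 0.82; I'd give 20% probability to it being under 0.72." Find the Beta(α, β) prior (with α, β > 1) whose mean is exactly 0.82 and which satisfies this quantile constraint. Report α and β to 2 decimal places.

With mean 0.82 fixed, write α = 0.82s, β = 0.18s where s = α+β.
Need P(θ < 0.72) = 0.2 under Beta(0.82s, 0.18s). Normal approximation: (q−m)/√(m(1−m)/s) ≈ z_{0.2} = -0.842, so s ≈ 0.82·0.18·(-0.842)²/(0.72−0.82)² = 10.5.
At s = 10.5: P(θ<0.72) ≈ 0.183. Adjusting to match 0.2 gives s ≈ 8.30.
So α = 0.82·8.30 ≈ 6.81, β = 0.18·8.30 ≈ 1.49.

α ≈ 6.81, β ≈ 1.49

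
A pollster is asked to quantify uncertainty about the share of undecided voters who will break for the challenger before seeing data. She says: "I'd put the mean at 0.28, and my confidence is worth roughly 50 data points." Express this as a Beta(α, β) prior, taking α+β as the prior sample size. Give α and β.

α = 14, β = 36

Under the effective-sample-size interpretation, Beta(α, β) has prior mean α/(α+β) and prior sample size α+β.
So α+β = 50 and α/(α+β) = 0.28, giving α = 0.28·50 = 14 and β = 50 − 14 = 36.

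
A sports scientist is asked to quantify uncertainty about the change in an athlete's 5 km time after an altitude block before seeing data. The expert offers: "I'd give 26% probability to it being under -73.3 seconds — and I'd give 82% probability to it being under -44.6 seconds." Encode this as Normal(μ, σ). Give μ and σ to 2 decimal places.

μ = -61.45, σ = 18.41

For Normal(μ,σ), the p-quantile is μ + z_p·σ. Here z_{0.26} = -0.6433, z_{0.82} = 0.9154.
So -73.3 = μ − 0.6433σ and -44.6 = μ + 0.9154σ.
Subtracting: σ = (-44.6 − -73.3)/(0.9154 − (-0.6433)) = 18.41.
Then μ = -73.3 − (-0.6433)·18.41 = -61.45.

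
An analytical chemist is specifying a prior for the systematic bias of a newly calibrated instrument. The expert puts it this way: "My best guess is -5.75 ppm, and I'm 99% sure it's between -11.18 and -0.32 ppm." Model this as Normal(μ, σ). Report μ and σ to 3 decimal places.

A symmetric 99% interval runs μ ± z·σ with z = 2.576.
Half-width = 5.43, so σ = 5.43/2.576 = 2.108.
μ is the stated best guess, -5.750.

μ = -5.750, σ = 2.108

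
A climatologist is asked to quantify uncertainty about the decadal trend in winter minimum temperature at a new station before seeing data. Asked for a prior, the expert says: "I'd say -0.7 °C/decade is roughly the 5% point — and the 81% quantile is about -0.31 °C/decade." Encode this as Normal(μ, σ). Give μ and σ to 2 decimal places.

The p-quantile of Normal(μ,σ) is μ + z_p·σ, with z_{0.05} = -1.645 and z_{0.81} = 0.8779.
Eliminate σ: μ = (z₂·x₁ − z₁·x₂)/(z₂ − z₁) = (0.8779·-0.7 − (-1.645)·-0.31)/2.523 = -0.45.
Then σ = (x₂ − x₁)/(z₂ − z₁) = (-0.31 − -0.7)/2.523 = 0.15.

μ = -0.45, σ = 0.15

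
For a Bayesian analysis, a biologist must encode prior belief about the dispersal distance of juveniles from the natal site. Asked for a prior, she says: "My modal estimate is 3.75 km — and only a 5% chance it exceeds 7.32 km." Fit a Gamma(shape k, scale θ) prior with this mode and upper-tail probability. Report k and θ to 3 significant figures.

k ≈ 7.2, θ ≈ 0.604

Gamma(k,θ) with k>1 has mode (k−1)θ, so θ = 3.75/(k−1).
Need P(X < 7.32) = 0.95 with θ tied to k this way. Start at k = 2, θ = 3.75: P(X<7.32) ≈ 0.581.
Too low — raise k to concentrate. Iterating converges to k ≈ 7.2.
Then θ = 3.75/(7.2−1) ≈ 0.604.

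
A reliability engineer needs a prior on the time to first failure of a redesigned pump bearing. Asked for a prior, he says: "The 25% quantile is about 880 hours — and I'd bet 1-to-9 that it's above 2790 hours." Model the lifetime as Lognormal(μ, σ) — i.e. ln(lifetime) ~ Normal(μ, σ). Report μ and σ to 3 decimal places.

If T ~ Lognormal(μ,σ) then ln T ~ Normal(μ,σ), so the p-quantile of ln T is μ + z_p·σ.
ln(880) = 6.78 and ln(2790) = 7.934; z_{0.25} = -0.6745, z_{0.9} = 1.282.
σ = (7.934 − 6.78)/(1.282 − (-0.6745)) = 0.590.
μ = 6.78 − (-0.6745)·0.590 = 7.178.

μ ≈ 7.178, σ ≈ 0.590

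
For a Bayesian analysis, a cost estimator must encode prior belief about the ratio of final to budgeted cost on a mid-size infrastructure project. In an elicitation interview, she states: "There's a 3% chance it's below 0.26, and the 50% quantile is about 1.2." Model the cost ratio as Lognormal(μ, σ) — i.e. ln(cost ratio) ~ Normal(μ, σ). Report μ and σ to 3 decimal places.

μ ≈ 0.182, σ ≈ 0.813

If T ~ Lognormal(μ,σ) then ln T ~ Normal(μ,σ), so the p-quantile of ln T is μ + z_p·σ.
ln(0.26) = -1.347 and ln(1.2) = 0.1823; z_{0.03} = -1.881, z_{0.5} = 0.
σ = (0.1823 − -1.347)/(0 − (-1.881)) = 0.813.
μ = -1.347 − (-1.881)·0.813 = 0.182.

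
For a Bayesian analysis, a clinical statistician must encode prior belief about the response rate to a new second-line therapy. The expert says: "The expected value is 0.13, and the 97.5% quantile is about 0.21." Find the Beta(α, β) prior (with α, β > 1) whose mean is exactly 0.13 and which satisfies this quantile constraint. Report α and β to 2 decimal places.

α ≈ 10.74, β ≈ 71.86

With mean 0.13 fixed, write α = 0.13s, β = 0.87s where s = α+β.
Need P(θ < 0.21) = 0.975 under Beta(0.13s, 0.87s). Normal approximation: (q−m)/√(m(1−m)/s) ≈ z_{0.975} = 1.96, so s ≈ 0.13·0.87·(1.96)²/(0.21−0.13)² = 67.9.
At s = 67.9: P(θ<0.21) ≈ 0.963. Adjusting to match 0.975 gives s ≈ 82.59.
So α = 0.13·82.59 ≈ 10.74, β = 0.87·82.59 ≈ 71.86.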